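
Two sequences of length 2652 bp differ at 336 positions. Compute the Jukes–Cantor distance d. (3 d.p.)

0.139

p = 336/2652 ≈ 0.126697.
d = −(3/4) ln(1 − 4p/3) = −0.75 ln(1 − 0.168929) = −0.75 ln(0.831071)
  = −0.75 × (-0.185040) = 0.138780 substitutions/site.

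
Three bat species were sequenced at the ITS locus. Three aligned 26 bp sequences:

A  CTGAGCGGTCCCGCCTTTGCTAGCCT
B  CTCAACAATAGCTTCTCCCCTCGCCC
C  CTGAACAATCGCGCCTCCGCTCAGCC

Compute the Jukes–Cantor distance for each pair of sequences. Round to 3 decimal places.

A–B: 13/26 sites differ → p = 0.5, d = −0.75 ln(1 − 0.666667) = 0.823960 ≈ 0.824.
A–C: 10/26 sites differ → p ≈ 0.384615, d = −0.75 ln(1 − 0.51282) = 0.539341 ≈ 0.539.
B–C: 7/26 sites differ → p ≈ 0.269231, d = −0.75 ln(1 − 0.358975) = 0.333515 ≈ 0.334.

d(A,B) = 0.824, d(A,C) = 0.539, d(B,C) = 0.334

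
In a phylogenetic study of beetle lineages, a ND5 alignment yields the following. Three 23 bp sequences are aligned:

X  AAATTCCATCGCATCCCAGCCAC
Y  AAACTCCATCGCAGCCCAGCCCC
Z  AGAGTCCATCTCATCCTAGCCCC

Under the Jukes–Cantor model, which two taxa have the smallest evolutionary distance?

X and Y

X–Y: 3/23 differ, p = 0.130, d = 0.143.
X–Z: 5/23 differ, p = 0.217, d = 0.257.
Y–Z: 5/23 differ, p = 0.217, d = 0.257.
The smallest distance is between X and Y.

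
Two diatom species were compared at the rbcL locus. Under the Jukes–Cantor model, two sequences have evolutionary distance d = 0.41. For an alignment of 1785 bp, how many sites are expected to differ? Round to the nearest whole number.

Invert JC69: p = (3/4)(1 − e^(−4d/3)) = 0.75 × (1 − e^(-0.546667)) = 0.75 × (1 − 0.578876) = 0.315843.
Expected differing sites = pL ≈ 0.315843 × 1785 = 563.779755 ≈ 564.

564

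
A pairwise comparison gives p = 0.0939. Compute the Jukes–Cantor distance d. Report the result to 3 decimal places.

d = −(3/4) ln(1 − 4p/3) = −0.75 ln(1 − 0.1252) = −0.75 ln(0.8748)
  = −0.75 × (-0.133760) = 0.100320 substitutions/site.

0.100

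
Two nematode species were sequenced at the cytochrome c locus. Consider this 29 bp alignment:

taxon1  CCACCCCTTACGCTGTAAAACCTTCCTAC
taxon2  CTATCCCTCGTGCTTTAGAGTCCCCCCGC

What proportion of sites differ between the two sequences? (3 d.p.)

0.448

The sequences differ at 13 of 29 positions.
p = 13/29 = 0.448275… ≈ 0.448 (to 3 d.p.).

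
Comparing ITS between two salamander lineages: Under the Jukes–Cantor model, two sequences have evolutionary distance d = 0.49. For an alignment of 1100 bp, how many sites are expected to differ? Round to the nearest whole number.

Invert JC69: p = (3/4)(1 − e^(−4d/3)) = 0.75 × (1 − e^(-0.653333)) = 0.75 × (1 − 0.520309) = 0.359768.
Expected differing sites = pL ≈ 0.359768 × 1100 = 395.7448 ≈ 396.

396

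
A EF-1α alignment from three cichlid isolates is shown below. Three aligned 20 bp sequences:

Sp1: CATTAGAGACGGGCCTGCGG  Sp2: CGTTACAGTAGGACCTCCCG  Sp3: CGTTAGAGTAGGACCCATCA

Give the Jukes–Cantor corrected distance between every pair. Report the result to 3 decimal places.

d(Sp1,Sp2) = 0.471, d(Sp1,Sp3) = 0.687, d(Sp2,Sp3) = 0.304

Sp1–Sp2: 7/20 sites differ → p = 0.35, d = −0.75 ln(1 − 0.466667) = 0.471457 ≈ 0.471.
Sp1–Sp3: 9/20 sites differ → p = 0.45, d = −0.75 ln(1 − 0.6) = 0.687218 ≈ 0.687.
Sp2–Sp3: 5/20 sites differ → p = 0.25, d = −0.75 ln(1 − 0.333333) = 0.304098 ≈ 0.304.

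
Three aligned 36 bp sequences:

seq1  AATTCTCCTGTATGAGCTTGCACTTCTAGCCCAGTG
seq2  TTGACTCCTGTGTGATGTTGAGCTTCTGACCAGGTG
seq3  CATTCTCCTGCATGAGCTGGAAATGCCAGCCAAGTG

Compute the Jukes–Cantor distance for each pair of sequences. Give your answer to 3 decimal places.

seq1–seq2: 13/36 sites differ → p ≈ 0.361111, d = −0.75 ln(1 − 0.481481) = 0.492584 ≈ 0.493.
seq1–seq3: 8/36 sites differ → p ≈ 0.222222, d = −0.75 ln(1 − 0.296296) = 0.263548 ≈ 0.264.
seq2–seq3: 16/36 sites differ → p ≈ 0.444444, d = −0.75 ln(1 − 0.592592) = 0.673455 ≈ 0.673.

d(seq1,seq2) = 0.493, d(seq1,seq3) = 0.264, d(seq2,seq3) = 0.673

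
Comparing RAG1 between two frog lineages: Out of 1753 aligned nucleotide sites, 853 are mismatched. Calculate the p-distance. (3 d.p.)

p = 853/1753 = 0.486594… ≈ 0.487 (to 3 d.p.).

0.487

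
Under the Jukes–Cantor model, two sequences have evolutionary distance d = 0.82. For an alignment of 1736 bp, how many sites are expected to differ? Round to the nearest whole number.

866

Invert JC69: p = (3/4)(1 − e^(−4d/3)) = 0.75 × (1 − e^(-1.093333)) = 0.75 × (1 − 0.335098) = 0.498677.
Expected differing sites = pL ≈ 0.498677 × 1736 = 865.703272 ≈ 866.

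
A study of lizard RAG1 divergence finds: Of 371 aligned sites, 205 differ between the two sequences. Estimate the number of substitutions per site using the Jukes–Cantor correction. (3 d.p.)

1.001

p = 205/371 ≈ 0.552561.
d = −(3/4) ln(1 − 4p/3) = −0.75 ln(1 − 0.736748) = −0.75 ln(0.263252)
  = −0.75 × (-1.334644) = 1.000983 substitutions/site.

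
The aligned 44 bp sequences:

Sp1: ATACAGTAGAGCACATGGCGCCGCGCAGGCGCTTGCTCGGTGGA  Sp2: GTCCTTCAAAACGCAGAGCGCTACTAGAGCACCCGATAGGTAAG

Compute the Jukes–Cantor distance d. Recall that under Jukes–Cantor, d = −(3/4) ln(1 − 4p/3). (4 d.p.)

0.9745

The sequences differ at 24 of 44 sites, so p = 24/44 ≈ 0.545455.
d = −(3/4) ln(1 − 4p/3) = −0.75 ln(1 − 0.727273) = −0.75 ln(0.272727)
  = −0.75 × (-1.299284) = 0.974463 substitutions/site.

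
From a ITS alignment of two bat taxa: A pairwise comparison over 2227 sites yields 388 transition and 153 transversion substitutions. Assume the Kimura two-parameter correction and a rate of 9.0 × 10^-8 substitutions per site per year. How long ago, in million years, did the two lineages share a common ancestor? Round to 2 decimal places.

1.70

P = 388/2227 ≈ 0.174225 and Q = 153/2227 ≈ 0.068702.
Under the Kimura two-parameter model, d = −½ ln(1 − 2P − Q) − ¼ ln(1 − 2Q).
1 − 2P − Q = 0.582848, giving −½ ln(0.582848) = 0.269914.
1 − 2Q = 0.862596, giving −¼ ln(0.862596) = 0.036952.
d = 0.269914 + 0.036952 = 0.306866.
Under a molecular clock d = 2μt, so t = d/(2μ) = 0.306866 / (2 × 9.0 × 10^-8) = 1.70 million years.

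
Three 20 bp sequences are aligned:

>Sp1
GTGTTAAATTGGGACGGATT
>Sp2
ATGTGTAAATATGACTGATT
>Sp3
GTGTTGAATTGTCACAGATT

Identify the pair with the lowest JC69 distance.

Sp1 and Sp3

Sp1–Sp2: 7/20 differ, p = 0.350, d = 0.471.
Sp1–Sp3: 4/20 differ, p = 0.200, d = 0.233.
Sp2–Sp3: 7/20 differ, p = 0.350, d = 0.471.
The smallest distance is between Sp1 and Sp3.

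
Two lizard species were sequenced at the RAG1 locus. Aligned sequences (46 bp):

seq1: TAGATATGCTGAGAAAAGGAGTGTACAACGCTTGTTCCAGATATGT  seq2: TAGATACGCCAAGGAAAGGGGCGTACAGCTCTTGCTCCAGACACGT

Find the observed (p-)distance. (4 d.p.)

The sequences differ at 11 of 46 positions.
p = 11/46 = 0.239130… ≈ 0.2391 (to 4 d.p.).

0.2391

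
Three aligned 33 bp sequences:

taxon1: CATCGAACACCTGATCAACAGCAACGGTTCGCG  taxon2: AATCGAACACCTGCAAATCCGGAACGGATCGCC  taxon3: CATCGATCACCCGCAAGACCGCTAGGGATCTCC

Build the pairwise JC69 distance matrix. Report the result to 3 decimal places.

taxon1–taxon2: 9/33 sites differ → p ≈ 0.272727, d = −0.75 ln(1 − 0.363636) = 0.338988 ≈ 0.339.
taxon1–taxon3: 12/33 sites differ → p ≈ 0.363636, d = −0.75 ln(1 − 0.484848) = 0.497470 ≈ 0.497.
taxon2–taxon3: 9/33 sites differ → p ≈ 0.272727, d = −0.75 ln(1 − 0.363636) = 0.338988 ≈ 0.339.

d(taxon1,taxon2) = 0.339, d(taxon1,taxon3) = 0.497, d(taxon2,taxon3) = 0.339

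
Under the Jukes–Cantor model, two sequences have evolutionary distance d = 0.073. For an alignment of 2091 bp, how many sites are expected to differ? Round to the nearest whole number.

145

Invert JC69: p = (3/4)(1 − e^(−4d/3)) = 0.75 × (1 − e^(-0.097333)) = 0.75 × (1 − 0.907254) = 0.069560.
Expected differing sites = pL ≈ 0.069560 × 2091 = 145.44996 ≈ 145.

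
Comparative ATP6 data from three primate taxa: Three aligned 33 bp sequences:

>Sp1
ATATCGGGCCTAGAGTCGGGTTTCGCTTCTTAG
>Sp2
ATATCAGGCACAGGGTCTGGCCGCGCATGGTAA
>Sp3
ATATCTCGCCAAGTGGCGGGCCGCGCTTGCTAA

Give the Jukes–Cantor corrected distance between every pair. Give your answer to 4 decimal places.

d(Sp1,Sp2) = 0.4975, d(Sp1,Sp3) = 0.4408, d(Sp2,Sp3) = 0.3390

Sp1–Sp2: 12/33 sites differ → p ≈ 0.363636, d = −0.75 ln(1 − 0.484848) = 0.497470 ≈ 0.4975.
Sp1–Sp3: 11/33 sites differ → p ≈ 0.333333, d = −0.75 ln(1 − 0.444444) = 0.440839 ≈ 0.4408.
Sp2–Sp3: 9/33 sites differ → p ≈ 0.272727, d = −0.75 ln(1 − 0.363636) = 0.338988 ≈ 0.3390.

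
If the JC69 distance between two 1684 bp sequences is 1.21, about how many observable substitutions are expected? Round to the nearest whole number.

Invert JC69: p = (3/4)(1 − e^(−4d/3)) = 0.75 × (1 − e^(-1.613333)) = 0.75 × (1 − 0.199222) = 0.600584.
Expected differing sites = pL ≈ 0.600584 × 1684 = 1011.383456 ≈ 1011.

1011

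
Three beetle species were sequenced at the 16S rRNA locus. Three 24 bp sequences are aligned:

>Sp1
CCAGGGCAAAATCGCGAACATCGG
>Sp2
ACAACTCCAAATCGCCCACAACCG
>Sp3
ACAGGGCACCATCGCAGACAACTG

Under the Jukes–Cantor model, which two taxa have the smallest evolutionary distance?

Sp1–Sp2: 9/24 differ, p = 0.375, d = 0.520.
Sp1–Sp3: 7/24 differ, p = 0.292, d = 0.369.
Sp2–Sp3: 9/24 differ, p = 0.375, d = 0.520.
The smallest distance is between Sp1 and Sp3.

Sp1 and Sp3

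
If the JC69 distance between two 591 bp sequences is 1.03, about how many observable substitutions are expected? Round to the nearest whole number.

Invert JC69: p = (3/4)(1 − e^(−4d/3)) = 0.75 × (1 − e^(-1.373333)) = 0.75 × (1 − 0.253261) = 0.560054.
Expected differing sites = pL ≈ 0.560054 × 591 = 330.991914 ≈ 331.

331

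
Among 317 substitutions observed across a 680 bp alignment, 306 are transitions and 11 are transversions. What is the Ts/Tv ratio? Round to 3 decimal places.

R = 306/11 = 27.818181… ≈ 27.818 (to 3 d.p.).

27.818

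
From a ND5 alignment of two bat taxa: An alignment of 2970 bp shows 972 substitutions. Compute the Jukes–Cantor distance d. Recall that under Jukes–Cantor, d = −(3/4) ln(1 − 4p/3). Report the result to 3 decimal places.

p = 972/2970 ≈ 0.327273.
d = −(3/4) ln(1 − 4p/3) = −0.75 ln(1 − 0.436364) = −0.75 ln(0.563636)
  = −0.75 × (-0.573347) = 0.430010 substitutions/site.

0.430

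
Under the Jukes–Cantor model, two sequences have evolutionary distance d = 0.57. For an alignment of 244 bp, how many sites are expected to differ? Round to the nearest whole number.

Invert JC69: p = (3/4)(1 − e^(−4d/3)) = 0.75 × (1 − e^(-0.76)) = 0.75 × (1 − 0.467666) = 0.399251.
Expected differing sites = pL ≈ 0.399251 × 244 = 97.417244 ≈ 97.

97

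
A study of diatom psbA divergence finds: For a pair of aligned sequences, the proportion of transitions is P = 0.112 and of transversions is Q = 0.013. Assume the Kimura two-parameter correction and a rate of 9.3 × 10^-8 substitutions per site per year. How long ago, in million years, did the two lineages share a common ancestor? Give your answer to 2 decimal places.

Under the Kimura two-parameter model, d = −½ ln(1 − 2P − Q) − ¼ ln(1 − 2Q).
1 − 2P − Q = 0.763, giving −½ ln(0.763) = 0.135249.
1 − 2Q = 0.974, giving −¼ ln(0.974) = 0.006586.
d = 0.135249 + 0.006586 = 0.141835.
Under a molecular clock d = 2μt, so t = d/(2μ) = 0.141835 / (2 × 9.3 × 10^-8) = 0.76 million years.

0.76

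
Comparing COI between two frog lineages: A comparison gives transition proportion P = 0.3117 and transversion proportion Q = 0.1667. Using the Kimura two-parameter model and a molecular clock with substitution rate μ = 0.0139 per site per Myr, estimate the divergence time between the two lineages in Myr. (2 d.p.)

Under the Kimura two-parameter model, d = −½ ln(1 − 2P − Q) − ¼ ln(1 − 2Q).
1 − 2P − Q = 0.2099, giving −½ ln(0.2099) = 0.780562.
1 − 2Q = 0.6666, giving −¼ ln(0.6666) = 0.101391.
d = 0.780562 + 0.101391 = 0.881953.
Under a molecular clock d = 2μt, so t = d/(2μ) = 0.881953 / (2 × 0.0139) = 31.72 Myr.

31.72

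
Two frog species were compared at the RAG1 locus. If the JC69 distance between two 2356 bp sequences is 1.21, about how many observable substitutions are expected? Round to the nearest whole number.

Invert JC69: p = (3/4)(1 − e^(−4d/3)) = 0.75 × (1 − e^(-1.613333)) = 0.75 × (1 − 0.199222) = 0.600584.
Expected differing sites = pL ≈ 0.600584 × 2356 = 1414.975904 ≈ 1415.

1415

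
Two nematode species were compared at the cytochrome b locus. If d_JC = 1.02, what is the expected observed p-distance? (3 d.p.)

p = (3/4)(1 − e^(−4d/3)) = 0.75 × (1 − e^(-1.36)) = 0.75 × (1 − 0.256661) = 0.557504.

0.558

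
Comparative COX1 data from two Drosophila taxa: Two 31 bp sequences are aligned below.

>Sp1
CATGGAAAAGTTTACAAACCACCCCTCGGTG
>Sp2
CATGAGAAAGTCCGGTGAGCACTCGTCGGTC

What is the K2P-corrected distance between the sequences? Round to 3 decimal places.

0.572

Of 31 sites, 7 differences are transitions and 5 are transversions, so P = 7/31 ≈ 0.225806 and Q = 5/31 ≈ 0.16129.
Under the Kimura two-parameter model, d = −½ ln(1 − 2P − Q) − ¼ ln(1 − 2Q).
1 − 2P − Q = 0.387098, giving −½ ln(0.387098) = 0.474539.
1 − 2Q = 0.67742, giving −¼ ln(0.67742) = 0.097366.
d = 0.474539 + 0.097366 = 0.571905.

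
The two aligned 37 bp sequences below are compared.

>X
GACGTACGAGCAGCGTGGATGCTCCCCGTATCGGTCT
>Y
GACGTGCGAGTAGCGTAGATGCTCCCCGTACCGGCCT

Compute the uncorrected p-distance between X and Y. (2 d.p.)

The sequences differ at 5 of 37 positions (sites 6, 11, 17, 31, 35).
p = 5/37 = 0.135135… ≈ 0.14 (to 2 d.p.).

0.14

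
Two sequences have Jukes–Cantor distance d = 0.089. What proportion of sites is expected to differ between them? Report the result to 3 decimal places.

p = (3/4)(1 − e^(−4d/3)) = 0.75 × (1 − e^(-0.118667)) = 0.75 × (1 − 0.888103) = 0.083923.

0.084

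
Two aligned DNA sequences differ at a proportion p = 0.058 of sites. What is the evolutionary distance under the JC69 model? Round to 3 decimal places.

0.060

d = −(3/4) ln(1 − 4p/3) = −0.75 ln(1 − 0.077333) = −0.75 ln(0.922667)
  = −0.75 × (-0.080487) = 0.060365 substitutions/site.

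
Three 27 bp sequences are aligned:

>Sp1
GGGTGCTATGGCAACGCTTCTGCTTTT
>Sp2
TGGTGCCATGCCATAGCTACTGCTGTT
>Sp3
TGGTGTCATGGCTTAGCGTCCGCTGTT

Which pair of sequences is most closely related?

Sp2 and Sp3

Sp1–Sp2: 7/27 differ, p = 0.259, d = 0.318.
Sp1–Sp3: 9/27 differ, p = 0.333, d = 0.441.
Sp2–Sp3: 6/27 differ, p = 0.222, d = 0.264.
The smallest distance is between Sp2 and Sp3.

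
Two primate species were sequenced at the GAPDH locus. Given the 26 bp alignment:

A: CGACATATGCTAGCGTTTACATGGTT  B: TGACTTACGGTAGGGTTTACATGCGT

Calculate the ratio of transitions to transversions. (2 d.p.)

Transitions are A↔G and C↔T; transversions are all other mismatches.
Transitions: 2. Transversions: 5.
R = 2/5 = 0.40.

0.40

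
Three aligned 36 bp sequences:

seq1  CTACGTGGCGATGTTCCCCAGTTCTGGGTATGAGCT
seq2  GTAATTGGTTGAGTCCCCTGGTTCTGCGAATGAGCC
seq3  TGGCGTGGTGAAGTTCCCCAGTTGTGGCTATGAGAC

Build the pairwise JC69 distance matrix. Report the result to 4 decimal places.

seq1–seq2: 13/36 sites differ → p ≈ 0.361111, d = −0.75 ln(1 − 0.481481) = 0.492584 ≈ 0.4926.
seq1–seq3: 9/36 sites differ → p = 0.25, d = −0.75 ln(1 − 0.333333) = 0.304098 ≈ 0.3041.
seq2–seq3: 15/36 sites differ → p ≈ 0.416667, d = −0.75 ln(1 − 0.555556) = 0.608198 ≈ 0.6082.

d(seq1,seq2) = 0.4926, d(seq1,seq3) = 0.3041, d(seq2,seq3) = 0.6082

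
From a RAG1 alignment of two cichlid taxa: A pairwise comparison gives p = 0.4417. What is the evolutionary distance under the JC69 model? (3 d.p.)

d = −(3/4) ln(1 − 4p/3) = −0.75 ln(1 − 0.588933) = −0.75 ln(0.411067)
  = −0.75 × (-0.888999) = 0.666749 substitutions/site.

0.667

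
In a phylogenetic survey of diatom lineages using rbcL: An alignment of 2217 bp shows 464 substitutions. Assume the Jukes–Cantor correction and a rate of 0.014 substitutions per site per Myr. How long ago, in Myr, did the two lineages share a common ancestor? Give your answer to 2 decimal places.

p = 464/2217 ≈ 0.209292.
d = −(3/4) ln(1 − 4p/3) = −0.75 ln(1 − 0.279056) = −0.75 ln(0.720944)
  = −0.75 × (-0.327194) = 0.245396 substitutions/site.
Under a molecular clock d = 2μt, so t = d/(2μ) = 0.245396 / (2 × 0.014) = 8.76 Myr.

8.76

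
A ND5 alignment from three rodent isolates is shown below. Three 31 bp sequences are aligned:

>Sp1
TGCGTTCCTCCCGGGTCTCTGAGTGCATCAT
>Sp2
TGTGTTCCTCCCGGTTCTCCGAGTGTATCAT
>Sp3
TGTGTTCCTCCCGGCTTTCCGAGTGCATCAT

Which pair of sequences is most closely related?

Sp1–Sp2: 4/31 differ, p = 0.129, d = 0.142.
Sp1–Sp3: 4/31 differ, p = 0.129, d = 0.142.
Sp2–Sp3: 3/31 differ, p = 0.097, d = 0.104.
The smallest distance is between Sp2 and Sp3.

Sp2 and Sp3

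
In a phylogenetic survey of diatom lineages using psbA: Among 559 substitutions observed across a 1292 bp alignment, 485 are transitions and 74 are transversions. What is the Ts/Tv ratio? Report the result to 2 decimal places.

6.55

R = 485/74 = 6.554054… ≈ 6.55 (to 2 d.p.).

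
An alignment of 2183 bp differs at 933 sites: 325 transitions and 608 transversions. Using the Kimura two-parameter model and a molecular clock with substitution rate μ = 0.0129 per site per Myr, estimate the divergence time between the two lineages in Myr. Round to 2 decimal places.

24.53

P = 325/2183 ≈ 0.148878 and Q = 608/2183 ≈ 0.278516.
Under the Kimura two-parameter model, d = −½ ln(1 − 2P − Q) − ¼ ln(1 − 2Q).
1 − 2P − Q = 0.423728, giving −½ ln(0.423728) = 0.429332.
1 − 2Q = 0.442968, giving −¼ ln(0.442968) = 0.203564.
d = 0.429332 + 0.203564 = 0.632896.
Under a molecular clock d = 2μt, so t = d/(2μ) = 0.632896 / (2 × 0.0129) = 24.53 Myr.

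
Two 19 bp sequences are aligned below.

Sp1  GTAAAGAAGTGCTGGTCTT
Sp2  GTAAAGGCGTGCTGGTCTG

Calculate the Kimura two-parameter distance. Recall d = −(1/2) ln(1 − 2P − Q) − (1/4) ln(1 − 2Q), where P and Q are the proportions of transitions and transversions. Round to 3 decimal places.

0.177

Of 19 sites, 1 differences are transitions and 2 are transversions, so P = 1/19 ≈ 0.052632 and Q = 2/19 ≈ 0.105263.
Under the Kimura two-parameter model, d = −½ ln(1 − 2P − Q) − ¼ ln(1 − 2Q).
1 − 2P − Q = 0.789473, giving −½ ln(0.789473) = 0.118195.
1 − 2Q = 0.789474, giving −¼ ln(0.789474) = 0.059097.
d = 0.118195 + 0.059097 = 0.177292.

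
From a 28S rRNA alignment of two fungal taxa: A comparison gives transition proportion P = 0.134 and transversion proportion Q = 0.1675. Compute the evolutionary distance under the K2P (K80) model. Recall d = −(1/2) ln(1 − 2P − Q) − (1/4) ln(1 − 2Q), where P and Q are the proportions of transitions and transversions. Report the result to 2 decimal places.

Under the Kimura two-parameter model, d = −½ ln(1 − 2P − Q) − ¼ ln(1 − 2Q).
1 − 2P − Q = 0.5645, giving −½ ln(0.5645) = 0.285907.
1 − 2Q = 0.665, giving −¼ ln(0.665) = 0.101992.
d = 0.285907 + 0.101992 = 0.387899.

0.39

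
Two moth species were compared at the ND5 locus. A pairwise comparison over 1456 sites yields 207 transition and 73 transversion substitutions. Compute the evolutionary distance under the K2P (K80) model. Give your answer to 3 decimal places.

P = 207/1456 ≈ 0.14217 and Q = 73/1456 ≈ 0.050137.
Under the Kimura two-parameter model, d = −½ ln(1 − 2P − Q) − ¼ ln(1 − 2Q).
1 − 2P − Q = 0.665523, giving −½ ln(0.665523) = 0.203591.
1 − 2Q = 0.899726, giving −¼ ln(0.899726) = 0.026416.
d = 0.203591 + 0.026416 = 0.230007.

0.230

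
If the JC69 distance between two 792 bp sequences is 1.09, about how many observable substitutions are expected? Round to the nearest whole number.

455

Invert JC69: p = (3/4)(1 − e^(−4d/3)) = 0.75 × (1 − e^(-1.453333)) = 0.75 × (1 − 0.233790) = 0.574658.
Expected differing sites = pL ≈ 0.574658 × 792 = 455.129136 ≈ 455.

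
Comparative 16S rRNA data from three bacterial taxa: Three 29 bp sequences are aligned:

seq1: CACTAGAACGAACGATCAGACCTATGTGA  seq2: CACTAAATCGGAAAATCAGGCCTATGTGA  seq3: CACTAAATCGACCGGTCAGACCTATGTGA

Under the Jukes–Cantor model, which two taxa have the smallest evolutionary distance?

seq1 and seq3

seq1–seq2: 6/29 differ, p = 0.207, d = 0.242.
seq1–seq3: 4/29 differ, p = 0.138, d = 0.152.
seq2–seq3: 6/29 differ, p = 0.207, d = 0.242.
The smallest distance is between seq1 and seq3.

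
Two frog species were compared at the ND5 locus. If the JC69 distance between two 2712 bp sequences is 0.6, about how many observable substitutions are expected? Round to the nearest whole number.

1120

Invert JC69: p = (3/4)(1 − e^(−4d/3)) = 0.75 × (1 − e^(-0.8)) = 0.75 × (1 − 0.449329) = 0.413003.
Expected differing sites = pL ≈ 0.413003 × 2712 = 1120.064136 ≈ 1120.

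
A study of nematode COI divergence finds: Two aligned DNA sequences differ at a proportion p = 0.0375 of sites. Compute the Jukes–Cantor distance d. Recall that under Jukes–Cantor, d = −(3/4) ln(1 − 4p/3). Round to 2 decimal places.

0.04

d = −(3/4) ln(1 − 4p/3) = −0.75 ln(1 − 0.05) = −0.75 ln(0.95)
  = −0.75 × (-0.051293) = 0.038470 substitutions/site.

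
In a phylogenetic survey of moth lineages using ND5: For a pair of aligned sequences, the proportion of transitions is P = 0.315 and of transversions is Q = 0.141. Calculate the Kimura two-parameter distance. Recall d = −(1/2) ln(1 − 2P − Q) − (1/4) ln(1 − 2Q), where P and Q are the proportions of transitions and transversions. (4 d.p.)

Under the Kimura two-parameter model, d = −½ ln(1 − 2P − Q) − ¼ ln(1 − 2Q).
1 − 2P − Q = 0.229, giving −½ ln(0.229) = 0.737017.
1 − 2Q = 0.718, giving −¼ ln(0.718) = 0.082821.
d = 0.737017 + 0.082821 = 0.819838.

0.8198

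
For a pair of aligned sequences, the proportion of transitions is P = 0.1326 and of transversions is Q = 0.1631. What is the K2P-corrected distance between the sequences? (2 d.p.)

0.38

Under the Kimura two-parameter model, d = −½ ln(1 − 2P − Q) − ¼ ln(1 − 2Q).
1 − 2P − Q = 0.5717, giving −½ ln(0.5717) = 0.279570.
1 − 2Q = 0.6738, giving −¼ ln(0.6738) = 0.098705.
d = 0.279570 + 0.098705 = 0.378275.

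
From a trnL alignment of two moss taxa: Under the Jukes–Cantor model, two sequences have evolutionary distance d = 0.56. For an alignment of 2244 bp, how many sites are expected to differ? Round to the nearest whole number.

Invert JC69: p = (3/4)(1 − e^(−4d/3)) = 0.75 × (1 − e^(-0.746667)) = 0.75 × (1 − 0.473944) = 0.394542.
Expected differing sites = pL ≈ 0.394542 × 2244 = 885.352248 ≈ 885.

885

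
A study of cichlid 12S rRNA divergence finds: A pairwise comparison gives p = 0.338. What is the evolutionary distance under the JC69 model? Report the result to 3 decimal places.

0.449

d = −(3/4) ln(1 − 4p/3) = −0.75 ln(1 − 0.450667) = −0.75 ln(0.549333)
  = −0.75 × (-0.599050) = 0.449288 substitutions/site.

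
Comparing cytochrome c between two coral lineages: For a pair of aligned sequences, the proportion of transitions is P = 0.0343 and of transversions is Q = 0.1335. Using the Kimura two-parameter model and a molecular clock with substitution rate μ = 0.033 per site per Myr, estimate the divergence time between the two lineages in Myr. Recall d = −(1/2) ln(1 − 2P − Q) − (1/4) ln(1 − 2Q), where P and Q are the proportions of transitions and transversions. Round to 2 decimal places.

Under the Kimura two-parameter model, d = −½ ln(1 − 2P − Q) − ¼ ln(1 − 2Q).
1 − 2P − Q = 0.7979, giving −½ ln(0.7979) = 0.112886.
1 − 2Q = 0.733, giving −¼ ln(0.733) = 0.077652.
d = 0.112886 + 0.077652 = 0.190538.
Under a molecular clock d = 2μt, so t = d/(2μ) = 0.190538 / (2 × 0.033) = 2.89 Myr.

2.89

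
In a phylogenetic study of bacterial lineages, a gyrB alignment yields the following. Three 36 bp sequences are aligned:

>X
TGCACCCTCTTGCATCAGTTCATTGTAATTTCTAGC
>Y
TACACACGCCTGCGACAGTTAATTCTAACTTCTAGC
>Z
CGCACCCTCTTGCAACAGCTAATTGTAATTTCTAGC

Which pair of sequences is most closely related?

X–Y: 9/36 differ, p = 0.250, d = 0.304.
X–Z: 4/36 differ, p = 0.111, d = 0.120.
Y–Z: 9/36 differ, p = 0.250, d = 0.304.
The smallest distance is between X and Z.

X and Z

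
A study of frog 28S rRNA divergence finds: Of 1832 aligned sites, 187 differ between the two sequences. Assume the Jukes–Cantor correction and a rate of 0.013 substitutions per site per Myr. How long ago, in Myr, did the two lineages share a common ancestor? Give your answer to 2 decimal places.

p = 187/1832 ≈ 0.102074.
d = −(3/4) ln(1 − 4p/3) = −0.75 ln(1 − 0.136099) = −0.75 ln(0.863901)
  = −0.75 × (-0.146297) = 0.109723 substitutions/site.
Under a molecular clock d = 2μt, so t = d/(2μ) = 0.109723 / (2 × 0.013) = 4.22 Myr.

4.22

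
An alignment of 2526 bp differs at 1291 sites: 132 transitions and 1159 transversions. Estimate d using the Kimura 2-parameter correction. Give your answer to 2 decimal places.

P = 132/2526 ≈ 0.052257 and Q = 1159/2526 ≈ 0.458828.
Under the Kimura two-parameter model, d = −½ ln(1 − 2P − Q) − ¼ ln(1 − 2Q).
1 − 2P − Q = 0.436658, giving −½ ln(0.436658) = 0.414302.
1 − 2Q = 0.082344, giving −¼ ln(0.082344) = 0.624212.
d = 0.414302 + 0.624212 = 1.038514.

1.04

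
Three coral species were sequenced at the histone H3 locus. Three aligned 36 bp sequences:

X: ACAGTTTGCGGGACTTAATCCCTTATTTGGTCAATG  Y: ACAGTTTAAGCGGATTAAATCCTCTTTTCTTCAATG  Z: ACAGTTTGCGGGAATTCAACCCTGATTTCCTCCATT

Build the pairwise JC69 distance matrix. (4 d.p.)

d(X,Y) = 0.3924, d(X,Z) = 0.2635, d(Y,Z) = 0.3924

X–Y: 11/36 sites differ → p ≈ 0.305556, d = −0.75 ln(1 − 0.407408) = 0.392437 ≈ 0.3924.
X–Z: 8/36 sites differ → p ≈ 0.222222, d = −0.75 ln(1 − 0.296296) = 0.263548 ≈ 0.2635.
Y–Z: 11/36 sites differ → p ≈ 0.305556, d = −0.75 ln(1 − 0.407408) = 0.392437 ≈ 0.3924.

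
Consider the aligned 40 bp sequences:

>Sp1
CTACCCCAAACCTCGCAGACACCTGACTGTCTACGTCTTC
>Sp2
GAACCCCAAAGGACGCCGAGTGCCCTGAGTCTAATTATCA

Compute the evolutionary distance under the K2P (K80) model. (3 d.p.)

0.847

Of 40 sites, 2 differences are transitions and 17 are transversions, so P = 2/40 = 0.05 and Q = 17/40 = 0.425.
Under the Kimura two-parameter model, d = −½ ln(1 − 2P − Q) − ¼ ln(1 − 2Q).
1 − 2P − Q = 0.475, giving −½ ln(0.475) = 0.372220.
1 − 2Q = 0.15, giving −¼ ln(0.15) = 0.474280.
d = 0.372220 + 0.474280 = 0.846500.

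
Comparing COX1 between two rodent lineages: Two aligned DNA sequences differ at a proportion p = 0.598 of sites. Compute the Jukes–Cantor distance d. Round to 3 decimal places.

1.197

d = −(3/4) ln(1 − 4p/3) = −0.75 ln(1 − 0.797333) = −0.75 ln(0.202667)
  = −0.75 × (-1.596191) = 1.197143 substitutions/site.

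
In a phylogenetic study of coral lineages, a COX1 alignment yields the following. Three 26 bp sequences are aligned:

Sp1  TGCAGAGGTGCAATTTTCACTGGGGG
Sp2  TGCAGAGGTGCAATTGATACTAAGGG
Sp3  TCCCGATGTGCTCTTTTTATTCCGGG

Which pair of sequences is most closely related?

Sp1–Sp2: 5/26 differ, p = 0.192, d = 0.222.
Sp1–Sp3: 9/26 differ, p = 0.346, d = 0.464.
Sp2–Sp3: 10/26 differ, p = 0.385, d = 0.539.
The smallest distance is between Sp1 and Sp2.

Sp1 and Sp2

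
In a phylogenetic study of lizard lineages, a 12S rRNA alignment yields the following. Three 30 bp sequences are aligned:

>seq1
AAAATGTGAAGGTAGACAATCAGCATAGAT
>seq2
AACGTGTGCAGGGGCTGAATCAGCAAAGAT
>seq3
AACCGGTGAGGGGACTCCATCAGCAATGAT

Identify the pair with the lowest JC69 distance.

seq1–seq2: 9/30 differ, p = 0.300, d = 0.383.
seq1–seq3: 10/30 differ, p = 0.333, d = 0.441.
seq2–seq3: 8/30 differ, p = 0.267, d = 0.330.
The smallest distance is between seq2 and seq3.

seq2 and seq3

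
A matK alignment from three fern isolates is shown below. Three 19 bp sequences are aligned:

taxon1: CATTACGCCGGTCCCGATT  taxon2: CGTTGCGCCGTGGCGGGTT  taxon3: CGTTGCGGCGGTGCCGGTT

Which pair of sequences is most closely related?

taxon2 and taxon3

taxon1–taxon2: 7/19 differ, p = 0.368, d = 0.507.
taxon1–taxon3: 5/19 differ, p = 0.263, d = 0.324.
taxon2–taxon3: 4/19 differ, p = 0.211, d = 0.247.
The smallest distance is between taxon2 and taxon3.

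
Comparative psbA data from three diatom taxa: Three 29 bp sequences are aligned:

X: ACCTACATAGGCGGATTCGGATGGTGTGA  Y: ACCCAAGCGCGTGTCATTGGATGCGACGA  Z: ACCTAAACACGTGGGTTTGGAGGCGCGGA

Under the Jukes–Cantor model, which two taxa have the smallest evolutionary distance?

Y and Z

X–Y: 15/29 differ, p = 0.517, d = 0.878.
X–Z: 11/29 differ, p = 0.379, d = 0.529.
Y–Z: 9/29 differ, p = 0.310, d = 0.401.
The smallest distance is between Y and Z.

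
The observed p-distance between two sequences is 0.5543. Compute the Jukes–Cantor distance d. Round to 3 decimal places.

1.008

d = −(3/4) ln(1 − 4p/3) = −0.75 ln(1 − 0.739067) = −0.75 ln(0.260933)
  = −0.75 × (-1.343492) = 1.007619 substitutions/site.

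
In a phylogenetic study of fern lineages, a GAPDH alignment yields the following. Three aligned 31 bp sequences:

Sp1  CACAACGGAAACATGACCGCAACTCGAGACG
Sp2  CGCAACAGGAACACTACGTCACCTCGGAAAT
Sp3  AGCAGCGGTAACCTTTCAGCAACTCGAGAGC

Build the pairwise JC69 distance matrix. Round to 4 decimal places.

d(Sp1,Sp2) = 0.5445, d(Sp1,Sp3) = 0.4217, d(Sp2,Sp3) = 0.6913

Sp1–Sp2: 12/31 sites differ → p ≈ 0.387097, d = −0.75 ln(1 − 0.516129) = 0.544453 ≈ 0.5445.
Sp1–Sp3: 10/31 sites differ → p ≈ 0.322581, d = −0.75 ln(1 − 0.430108) = 0.421731 ≈ 0.4217.
Sp2–Sp3: 14/31 sites differ → p ≈ 0.451613, d = −0.75 ln(1 − 0.602151) = 0.691262 ≈ 0.6913.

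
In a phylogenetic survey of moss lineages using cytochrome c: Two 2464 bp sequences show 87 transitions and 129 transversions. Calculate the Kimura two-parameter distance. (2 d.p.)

0.09

P = 87/2464 ≈ 0.035308 and Q = 129/2464 ≈ 0.052354.
Under the Kimura two-parameter model, d = −½ ln(1 − 2P − Q) − ¼ ln(1 − 2Q).
1 − 2P − Q = 0.87703, giving −½ ln(0.87703) = 0.065607.
1 − 2Q = 0.895292, giving −¼ ln(0.895292) = 0.027651.
d = 0.065607 + 0.027651 = 0.093258.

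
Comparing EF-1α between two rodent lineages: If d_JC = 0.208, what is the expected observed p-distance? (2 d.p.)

0.18

p = (3/4)(1 − e^(−4d/3)) = 0.75 × (1 − e^(-0.277333)) = 0.75 × (1 − 0.757802) = 0.181649.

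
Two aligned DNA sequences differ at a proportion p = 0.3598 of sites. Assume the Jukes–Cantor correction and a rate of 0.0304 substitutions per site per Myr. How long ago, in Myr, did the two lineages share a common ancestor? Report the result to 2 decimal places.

8.06

d = −(3/4) ln(1 − 4p/3) = −0.75 ln(1 − 0.479733) = −0.75 ln(0.520267)
  = −0.75 × (-0.653413) = 0.490060 substitutions/site.
Under a molecular clock d = 2μt, so t = d/(2μ) = 0.490060 / (2 × 0.0304) = 8.06 Myr.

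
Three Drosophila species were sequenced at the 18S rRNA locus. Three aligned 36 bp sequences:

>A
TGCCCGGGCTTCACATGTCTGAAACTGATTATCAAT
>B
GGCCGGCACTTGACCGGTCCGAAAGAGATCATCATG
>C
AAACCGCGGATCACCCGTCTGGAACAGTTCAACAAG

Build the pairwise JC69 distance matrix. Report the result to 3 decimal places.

d(A,B) = 0.493, d(A,C) = 0.548, d(B,C) = 0.608

A–B: 13/36 sites differ → p ≈ 0.361111, d = −0.75 ln(1 − 0.481481) = 0.492584 ≈ 0.493.
A–C: 14/36 sites differ → p ≈ 0.388889, d = −0.75 ln(1 − 0.518519) = 0.548166 ≈ 0.548.
B–C: 15/36 sites differ → p ≈ 0.416667, d = −0.75 ln(1 − 0.555556) = 0.608198 ≈ 0.608.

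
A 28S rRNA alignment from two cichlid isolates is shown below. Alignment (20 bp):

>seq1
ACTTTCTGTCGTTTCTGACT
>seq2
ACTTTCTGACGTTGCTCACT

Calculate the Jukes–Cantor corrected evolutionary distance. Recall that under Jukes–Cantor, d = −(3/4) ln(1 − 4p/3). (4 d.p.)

0.1674

The sequences differ at 3 of 20 sites (9, 14, 17), so p = 3/20 = 0.15.
d = −(3/4) ln(1 − 4p/3) = −0.75 ln(1 − 0.2) = −0.75 ln(0.8)
  = −0.75 × (-0.223144) = 0.167358 substitutions/site.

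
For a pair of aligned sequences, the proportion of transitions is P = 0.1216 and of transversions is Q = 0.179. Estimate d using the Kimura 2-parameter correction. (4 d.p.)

Under the Kimura two-parameter model, d = −½ ln(1 − 2P − Q) − ¼ ln(1 − 2Q).
1 − 2P − Q = 0.5778, giving −½ ln(0.5778) = 0.274264.
1 − 2Q = 0.642, giving −¼ ln(0.642) = 0.110792.
d = 0.274264 + 0.110792 = 0.385056.

0.3851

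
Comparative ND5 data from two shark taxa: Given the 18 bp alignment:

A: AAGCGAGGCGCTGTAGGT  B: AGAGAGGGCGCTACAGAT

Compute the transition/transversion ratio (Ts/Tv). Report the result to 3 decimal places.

7.000

Transitions are A↔G and C↔T; transversions are all other mismatches.
Transitions: 7. Transversions: 1.
R = 7/1 = 7.000.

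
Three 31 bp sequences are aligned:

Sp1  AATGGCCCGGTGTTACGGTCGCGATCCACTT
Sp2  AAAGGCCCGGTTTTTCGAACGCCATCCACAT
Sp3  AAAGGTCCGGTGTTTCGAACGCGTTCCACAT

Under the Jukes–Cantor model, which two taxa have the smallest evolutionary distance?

Sp2 and Sp3

Sp1–Sp2: 7/31 differ, p = 0.226, d = 0.269.
Sp1–Sp3: 7/31 differ, p = 0.226, d = 0.269.
Sp2–Sp3: 4/31 differ, p = 0.129, d = 0.142.
The smallest distance is between Sp2 and Sp3.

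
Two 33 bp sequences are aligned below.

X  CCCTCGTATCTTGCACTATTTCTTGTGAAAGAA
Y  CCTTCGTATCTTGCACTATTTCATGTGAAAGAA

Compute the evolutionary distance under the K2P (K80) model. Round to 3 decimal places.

0.063

Of 33 sites, 1 differences are transitions and 1 are transversions, so P = 1/33 ≈ 0.030303 and Q = 1/33 ≈ 0.030303.
Under the Kimura two-parameter model, d = −½ ln(1 − 2P − Q) − ¼ ln(1 − 2Q).
1 − 2P − Q = 0.909091, giving −½ ln(0.909091) = 0.047655.
1 − 2Q = 0.939394, giving −¼ ln(0.939394) = 0.015630.
d = 0.047655 + 0.015630 = 0.063285.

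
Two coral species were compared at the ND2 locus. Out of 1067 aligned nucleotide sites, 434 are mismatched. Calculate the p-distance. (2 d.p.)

p = 434/1067 = 0.406747… ≈ 0.41 (to 2 d.p.).

0.41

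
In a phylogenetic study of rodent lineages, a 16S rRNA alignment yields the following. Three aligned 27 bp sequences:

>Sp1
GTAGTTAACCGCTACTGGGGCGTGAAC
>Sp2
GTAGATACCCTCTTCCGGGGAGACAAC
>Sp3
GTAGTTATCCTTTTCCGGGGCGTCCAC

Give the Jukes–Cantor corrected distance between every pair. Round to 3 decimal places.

Sp1–Sp2: 8/27 sites differ → p ≈ 0.296296, d = −0.75 ln(1 − 0.395061) = 0.376971 ≈ 0.377.
Sp1–Sp3: 7/27 sites differ → p ≈ 0.259259, d = −0.75 ln(1 − 0.345679) = 0.318118 ≈ 0.318.
Sp2–Sp3: 6/27 sites differ → p ≈ 0.222222, d = −0.75 ln(1 − 0.296296) = 0.263548 ≈ 0.264.

d(Sp1,Sp2) = 0.377, d(Sp1,Sp3) = 0.318, d(Sp2,Sp3) = 0.264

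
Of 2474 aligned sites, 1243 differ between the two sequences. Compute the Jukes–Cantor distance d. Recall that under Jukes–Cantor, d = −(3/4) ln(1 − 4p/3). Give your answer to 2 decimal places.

p = 1243/2474 ≈ 0.502425.
d = −(3/4) ln(1 − 4p/3) = −0.75 ln(1 − 0.6699) = −0.75 ln(0.3301)
  = −0.75 × (-1.108360) = 0.831270 substitutions/site.

0.83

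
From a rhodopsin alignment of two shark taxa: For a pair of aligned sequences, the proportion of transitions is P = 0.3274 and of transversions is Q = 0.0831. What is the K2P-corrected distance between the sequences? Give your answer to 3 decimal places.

0.715

Under the Kimura two-parameter model, d = −½ ln(1 − 2P − Q) − ¼ ln(1 − 2Q).
1 − 2P − Q = 0.2621, giving −½ ln(0.2621) = 0.669515.
1 − 2Q = 0.8338, giving −¼ ln(0.8338) = 0.045440.
d = 0.669515 + 0.045440 = 0.714955.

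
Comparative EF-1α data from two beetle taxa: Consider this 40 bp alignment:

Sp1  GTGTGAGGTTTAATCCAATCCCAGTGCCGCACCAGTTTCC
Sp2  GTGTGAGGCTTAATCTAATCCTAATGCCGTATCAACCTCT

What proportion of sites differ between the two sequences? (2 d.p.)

The sequences differ at 10 of 40 positions (sites 9, 16, 22, 24, 30, 32, 35, 36, 37, 40).
p = 10/40 = 0.25.

0.25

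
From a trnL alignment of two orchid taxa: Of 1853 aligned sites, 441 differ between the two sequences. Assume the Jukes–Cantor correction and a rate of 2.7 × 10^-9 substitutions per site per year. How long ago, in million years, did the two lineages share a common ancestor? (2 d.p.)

p = 441/1853 ≈ 0.237992.
d = −(3/4) ln(1 − 4p/3) = −0.75 ln(1 − 0.317323) = −0.75 ln(0.682677)
  = −0.75 × (-0.381733) = 0.286300 substitutions/site.
Under a molecular clock d = 2μt, so t = d/(2μ) = 0.286300 / (2 × 2.7 × 10^-9) = 53.02 million years.

53.02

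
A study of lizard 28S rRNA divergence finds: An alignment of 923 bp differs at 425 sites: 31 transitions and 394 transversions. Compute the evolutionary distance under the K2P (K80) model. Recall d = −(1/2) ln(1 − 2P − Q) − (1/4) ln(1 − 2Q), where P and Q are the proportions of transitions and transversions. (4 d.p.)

0.8212

P = 31/923 ≈ 0.033586 and Q = 394/923 ≈ 0.426869.
Under the Kimura two-parameter model, d = −½ ln(1 − 2P − Q) − ¼ ln(1 − 2Q).
1 − 2P − Q = 0.505959, giving −½ ln(0.505959) = 0.340650.
1 − 2Q = 0.146262, giving −¼ ln(0.146262) = 0.480589.
d = 0.340650 + 0.480589 = 0.821239.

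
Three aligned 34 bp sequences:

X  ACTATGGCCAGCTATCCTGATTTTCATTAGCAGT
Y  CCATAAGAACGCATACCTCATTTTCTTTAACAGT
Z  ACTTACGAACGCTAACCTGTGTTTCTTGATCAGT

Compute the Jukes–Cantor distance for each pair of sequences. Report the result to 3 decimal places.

X–Y: 14/34 sites differ → p ≈ 0.411765, d = −0.75 ln(1 − 0.54902) = 0.597249 ≈ 0.597.
X–Z: 12/34 sites differ → p ≈ 0.352941, d = −0.75 ln(1 − 0.470588) = 0.476991 ≈ 0.477.
Y–Z: 10/34 sites differ → p ≈ 0.294118, d = −0.75 ln(1 − 0.392157) = 0.373379 ≈ 0.373.

d(X,Y) = 0.597, d(X,Z) = 0.477, d(Y,Z) = 0.373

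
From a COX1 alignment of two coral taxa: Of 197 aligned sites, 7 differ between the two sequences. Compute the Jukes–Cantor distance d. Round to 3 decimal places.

p = 7/197 ≈ 0.035533.
d = −(3/4) ln(1 − 4p/3) = −0.75 ln(1 − 0.047377) = −0.75 ln(0.952623)
  = −0.75 × (-0.048536) = 0.036402 substitutions/site.

0.036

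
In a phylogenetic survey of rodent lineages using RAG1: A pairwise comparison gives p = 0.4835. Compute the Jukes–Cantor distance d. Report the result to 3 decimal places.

0.776

d = −(3/4) ln(1 − 4p/3) = −0.75 ln(1 − 0.644667) = −0.75 ln(0.355333)
  = −0.75 × (-1.034700) = 0.776025 substitutions/site.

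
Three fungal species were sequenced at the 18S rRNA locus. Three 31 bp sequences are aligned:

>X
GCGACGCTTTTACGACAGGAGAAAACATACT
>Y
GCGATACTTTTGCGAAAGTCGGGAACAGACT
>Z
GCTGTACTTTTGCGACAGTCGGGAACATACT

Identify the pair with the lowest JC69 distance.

Y and Z

X–Y: 9/31 differ, p = 0.290, d = 0.367.
X–Z: 9/31 differ, p = 0.290, d = 0.367.
Y–Z: 4/31 differ, p = 0.129, d = 0.142.
The smallest distance is between Y and Z.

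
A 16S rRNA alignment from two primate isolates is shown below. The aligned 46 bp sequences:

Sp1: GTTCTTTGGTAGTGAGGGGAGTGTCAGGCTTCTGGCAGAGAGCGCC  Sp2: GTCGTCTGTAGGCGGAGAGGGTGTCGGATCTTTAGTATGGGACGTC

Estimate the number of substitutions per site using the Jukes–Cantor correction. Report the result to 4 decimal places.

The sequences differ at 23 of 46 sites, so p = 23/46 = 0.5.
d = −(3/4) ln(1 − 4p/3) = −0.75 ln(1 − 0.666667) = −0.75 ln(0.333333)
  = −0.75 × (-1.098613) = 0.823960 substitutions/site.

0.8240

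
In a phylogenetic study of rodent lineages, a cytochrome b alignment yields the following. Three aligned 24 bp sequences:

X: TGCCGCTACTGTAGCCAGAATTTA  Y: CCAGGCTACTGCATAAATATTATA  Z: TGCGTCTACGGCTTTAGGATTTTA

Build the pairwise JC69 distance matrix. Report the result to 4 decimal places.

X–Y: 11/24 sites differ → p ≈ 0.458333, d = −0.75 ln(1 − 0.611111) = 0.708346 ≈ 0.7083.
X–Z: 10/24 sites differ → p ≈ 0.416667, d = −0.75 ln(1 − 0.555556) = 0.608198 ≈ 0.6082.
Y–Z: 10/24 sites differ → p ≈ 0.416667, d = −0.75 ln(1 − 0.555556) = 0.608198 ≈ 0.6082.

d(X,Y) = 0.7083, d(X,Z) = 0.6082, d(Y,Z) = 0.6082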